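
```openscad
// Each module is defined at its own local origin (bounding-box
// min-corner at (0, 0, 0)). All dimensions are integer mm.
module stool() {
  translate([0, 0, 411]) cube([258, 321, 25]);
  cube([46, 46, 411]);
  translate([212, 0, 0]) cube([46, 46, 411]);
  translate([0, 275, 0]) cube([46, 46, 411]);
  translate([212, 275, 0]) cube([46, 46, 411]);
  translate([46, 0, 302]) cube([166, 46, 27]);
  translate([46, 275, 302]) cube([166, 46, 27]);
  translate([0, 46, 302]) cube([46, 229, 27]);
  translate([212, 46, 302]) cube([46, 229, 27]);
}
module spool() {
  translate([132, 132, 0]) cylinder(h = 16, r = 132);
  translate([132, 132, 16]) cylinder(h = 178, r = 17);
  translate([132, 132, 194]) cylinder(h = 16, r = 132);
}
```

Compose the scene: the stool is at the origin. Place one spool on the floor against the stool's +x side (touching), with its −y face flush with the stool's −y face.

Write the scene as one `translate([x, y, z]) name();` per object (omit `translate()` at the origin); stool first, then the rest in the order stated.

stool();
translate([258, 0, 0]) spool();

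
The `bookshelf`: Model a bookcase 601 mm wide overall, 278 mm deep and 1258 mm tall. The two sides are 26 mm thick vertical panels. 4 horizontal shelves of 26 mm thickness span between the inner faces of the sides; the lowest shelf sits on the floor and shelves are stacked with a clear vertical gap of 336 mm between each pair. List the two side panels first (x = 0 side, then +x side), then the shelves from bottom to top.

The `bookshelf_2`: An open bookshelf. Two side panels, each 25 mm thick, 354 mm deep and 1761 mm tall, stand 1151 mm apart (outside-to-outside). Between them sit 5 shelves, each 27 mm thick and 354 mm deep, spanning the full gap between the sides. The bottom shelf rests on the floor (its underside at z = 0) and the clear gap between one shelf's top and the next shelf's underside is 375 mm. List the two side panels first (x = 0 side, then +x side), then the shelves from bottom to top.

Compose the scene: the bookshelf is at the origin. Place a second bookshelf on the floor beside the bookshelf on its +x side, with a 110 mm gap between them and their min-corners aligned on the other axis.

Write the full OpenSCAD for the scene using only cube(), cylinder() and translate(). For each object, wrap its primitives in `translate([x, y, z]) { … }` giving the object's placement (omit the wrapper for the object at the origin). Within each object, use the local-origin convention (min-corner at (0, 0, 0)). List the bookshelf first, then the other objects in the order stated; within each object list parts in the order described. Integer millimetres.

cube([26, 278, 1258]);
translate([575, 0, 0]) cube([26, 278, 1258]);
translate([26, 0, 0]) cube([549, 278, 26]);
translate([26, 0, 362]) cube([549, 278, 26]);
translate([26, 0, 724]) cube([549, 278, 26]);
translate([26, 0, 1086]) cube([549, 278, 26]);
translate([711, 0, 0]) {
  cube([25, 354, 1761]);
  translate([1126, 0, 0]) cube([25, 354, 1761]);
  translate([25, 0, 0]) cube([1101, 354, 27]);
  translate([25, 0, 402]) cube([1101, 354, 27]);
  translate([25, 0, 804]) cube([1101, 354, 27]);
  translate([25, 0, 1206]) cube([1101, 354, 27]);
  translate([25, 0, 1608]) cube([1101, 354, 27]);
}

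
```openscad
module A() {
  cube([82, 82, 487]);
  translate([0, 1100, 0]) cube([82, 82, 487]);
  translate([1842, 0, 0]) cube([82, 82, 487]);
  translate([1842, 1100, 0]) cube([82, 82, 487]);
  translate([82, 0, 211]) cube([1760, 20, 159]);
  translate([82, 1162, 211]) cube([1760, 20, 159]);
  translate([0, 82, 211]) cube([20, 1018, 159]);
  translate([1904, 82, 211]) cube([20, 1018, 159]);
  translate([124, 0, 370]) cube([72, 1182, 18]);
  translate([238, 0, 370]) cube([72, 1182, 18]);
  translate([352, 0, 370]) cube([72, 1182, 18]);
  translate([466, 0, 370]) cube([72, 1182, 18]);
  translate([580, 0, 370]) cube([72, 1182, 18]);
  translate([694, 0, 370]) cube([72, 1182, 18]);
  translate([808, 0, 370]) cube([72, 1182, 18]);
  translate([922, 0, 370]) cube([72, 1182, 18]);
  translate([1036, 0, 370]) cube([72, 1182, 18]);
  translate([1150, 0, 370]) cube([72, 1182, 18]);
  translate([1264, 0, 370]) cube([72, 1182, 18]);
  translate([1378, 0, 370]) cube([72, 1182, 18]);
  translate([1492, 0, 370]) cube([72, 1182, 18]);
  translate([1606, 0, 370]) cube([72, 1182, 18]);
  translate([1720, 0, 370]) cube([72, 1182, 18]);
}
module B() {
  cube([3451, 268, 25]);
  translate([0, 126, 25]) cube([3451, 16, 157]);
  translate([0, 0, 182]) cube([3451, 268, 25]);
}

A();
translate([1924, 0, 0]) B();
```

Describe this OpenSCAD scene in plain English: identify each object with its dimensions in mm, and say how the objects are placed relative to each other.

A is a bed frame 1924 mm long (x) by 1182 mm wide (y). Four 82×82 mm corner posts, 487 mm tall, at the corners of the footprint. Four rails of 20 mm thickness and 159 mm height run between adjacent posts with their undersides at z = 211 mm, their outer faces flush with the outside of the frame (the two x-running rails run between the posts' inner faces; the two y-running rails run between the posts' inner faces). 15 slats, each 72 mm wide (x) and 18 mm thick, lie across the top of the two x-running rails, running the full 1182 mm width of the frame in y; the slats are evenly spaced along x between the inner faces of the end posts with equal gaps (rounded down to the nearest mm) at the −x end and between each pair — any rounding remainder accumulates at the +x end.

B is an I-beam lying along x, 3451 mm long. Overall section height 207 mm. Two flanges 268 mm wide (y) and 25 mm thick, one on the floor and one at the top; a web 16 mm thick runs between them, centred on the flange width.

The I-beam is against the bed frame's +x side, with their −y faces flush.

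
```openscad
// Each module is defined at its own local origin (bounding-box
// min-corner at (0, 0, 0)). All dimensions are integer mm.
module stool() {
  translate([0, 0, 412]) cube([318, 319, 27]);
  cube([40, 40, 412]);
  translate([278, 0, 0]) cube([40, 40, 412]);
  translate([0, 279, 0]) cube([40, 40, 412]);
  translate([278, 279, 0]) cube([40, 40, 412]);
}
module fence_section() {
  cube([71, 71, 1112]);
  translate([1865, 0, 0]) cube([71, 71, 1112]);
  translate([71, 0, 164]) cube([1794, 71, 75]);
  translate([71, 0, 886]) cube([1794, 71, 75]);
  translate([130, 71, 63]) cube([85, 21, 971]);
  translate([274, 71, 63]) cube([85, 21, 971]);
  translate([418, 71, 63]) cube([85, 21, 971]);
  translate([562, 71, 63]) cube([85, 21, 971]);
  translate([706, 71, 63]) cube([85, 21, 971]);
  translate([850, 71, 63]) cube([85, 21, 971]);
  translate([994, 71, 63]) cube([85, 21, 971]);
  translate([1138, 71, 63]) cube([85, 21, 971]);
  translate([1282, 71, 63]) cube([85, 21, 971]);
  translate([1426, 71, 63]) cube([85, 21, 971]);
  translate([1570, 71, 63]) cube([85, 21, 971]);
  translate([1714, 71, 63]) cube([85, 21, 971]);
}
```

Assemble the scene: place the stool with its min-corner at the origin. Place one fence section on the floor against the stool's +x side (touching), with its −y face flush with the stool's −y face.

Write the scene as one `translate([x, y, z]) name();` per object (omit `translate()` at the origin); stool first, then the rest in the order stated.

stool();
translate([318, 0, 0]) fence_section();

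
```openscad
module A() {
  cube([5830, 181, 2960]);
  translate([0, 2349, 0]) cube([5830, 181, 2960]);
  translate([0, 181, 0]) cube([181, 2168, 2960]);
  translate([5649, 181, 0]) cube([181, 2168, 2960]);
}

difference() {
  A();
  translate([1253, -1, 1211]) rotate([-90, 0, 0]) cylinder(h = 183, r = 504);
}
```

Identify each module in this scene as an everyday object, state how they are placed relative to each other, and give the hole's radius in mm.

The subtracted cylinder has r = 504 mm.

A is a house frame. The house frame has a circular hole through its front wall. The hole's radius is 504 mm.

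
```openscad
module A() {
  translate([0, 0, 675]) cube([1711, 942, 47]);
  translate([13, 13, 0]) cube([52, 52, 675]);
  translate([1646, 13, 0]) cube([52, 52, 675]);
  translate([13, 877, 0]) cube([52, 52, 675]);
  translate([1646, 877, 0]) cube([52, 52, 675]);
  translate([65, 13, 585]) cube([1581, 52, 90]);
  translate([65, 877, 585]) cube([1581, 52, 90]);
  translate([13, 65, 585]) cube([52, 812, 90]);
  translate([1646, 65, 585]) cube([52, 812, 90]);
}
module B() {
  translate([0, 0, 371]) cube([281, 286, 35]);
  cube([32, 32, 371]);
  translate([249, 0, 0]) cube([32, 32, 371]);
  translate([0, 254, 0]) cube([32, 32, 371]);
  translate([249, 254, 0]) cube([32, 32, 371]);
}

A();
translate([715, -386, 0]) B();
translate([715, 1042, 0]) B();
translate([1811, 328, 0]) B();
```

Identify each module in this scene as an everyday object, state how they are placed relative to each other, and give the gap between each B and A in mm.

Each stool's nearest face is 100 mm from the table's bounding box.

A is a table. B is a stool. Three stools sit around the table at the −y, +y, +x sides. The gap between each stool and the table is 100 mm.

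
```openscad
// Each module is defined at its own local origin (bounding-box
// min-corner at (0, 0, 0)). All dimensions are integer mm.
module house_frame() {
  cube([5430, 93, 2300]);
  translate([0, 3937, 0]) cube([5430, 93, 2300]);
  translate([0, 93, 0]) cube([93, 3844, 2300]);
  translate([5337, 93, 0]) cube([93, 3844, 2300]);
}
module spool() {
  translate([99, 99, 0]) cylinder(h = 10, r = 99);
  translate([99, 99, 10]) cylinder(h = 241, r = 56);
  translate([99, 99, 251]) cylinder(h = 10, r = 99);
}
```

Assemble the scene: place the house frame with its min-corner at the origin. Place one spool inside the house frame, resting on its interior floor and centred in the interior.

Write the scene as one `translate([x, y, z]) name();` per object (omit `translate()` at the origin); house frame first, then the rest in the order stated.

house_frame();
translate([2616, 1916, 0]) spool();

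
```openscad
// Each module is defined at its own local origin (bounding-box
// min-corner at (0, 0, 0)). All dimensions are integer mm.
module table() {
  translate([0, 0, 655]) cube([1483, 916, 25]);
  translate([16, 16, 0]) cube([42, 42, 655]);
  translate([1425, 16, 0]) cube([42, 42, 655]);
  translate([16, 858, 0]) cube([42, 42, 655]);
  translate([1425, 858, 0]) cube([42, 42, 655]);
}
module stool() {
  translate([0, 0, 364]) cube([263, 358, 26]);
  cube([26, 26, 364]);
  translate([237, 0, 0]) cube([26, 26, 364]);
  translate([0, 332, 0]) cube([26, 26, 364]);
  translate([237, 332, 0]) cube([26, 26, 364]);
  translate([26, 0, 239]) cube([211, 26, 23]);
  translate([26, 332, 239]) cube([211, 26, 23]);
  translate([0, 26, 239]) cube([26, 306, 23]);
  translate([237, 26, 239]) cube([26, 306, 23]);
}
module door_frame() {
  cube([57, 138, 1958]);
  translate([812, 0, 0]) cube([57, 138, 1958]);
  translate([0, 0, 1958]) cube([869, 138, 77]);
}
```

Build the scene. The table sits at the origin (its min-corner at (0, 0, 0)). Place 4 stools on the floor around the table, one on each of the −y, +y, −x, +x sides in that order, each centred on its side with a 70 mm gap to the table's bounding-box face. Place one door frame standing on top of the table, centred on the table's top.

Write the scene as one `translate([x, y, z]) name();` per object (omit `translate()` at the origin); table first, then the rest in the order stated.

table();
translate([610, -428, 0]) stool();
translate([610, 986, 0]) stool();
translate([-333, 279, 0]) stool();
translate([1553, 279, 0]) stool();
translate([307, 389, 680]) door_frame();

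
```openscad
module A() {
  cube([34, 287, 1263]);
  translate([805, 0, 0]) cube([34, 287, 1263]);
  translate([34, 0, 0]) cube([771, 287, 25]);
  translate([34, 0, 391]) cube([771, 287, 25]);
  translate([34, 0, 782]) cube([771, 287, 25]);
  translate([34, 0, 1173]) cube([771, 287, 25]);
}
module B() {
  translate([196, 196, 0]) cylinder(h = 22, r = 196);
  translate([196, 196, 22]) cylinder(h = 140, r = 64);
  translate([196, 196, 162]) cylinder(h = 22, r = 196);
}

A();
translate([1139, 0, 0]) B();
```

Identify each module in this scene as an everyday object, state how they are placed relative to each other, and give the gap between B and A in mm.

The spool's nearest face is 300 mm from the bookshelf's +x face.

A is a bookshelf. B is a spool. The spool is on the floor beside the bookshelf on its +x side. The gap between the spool and the bookshelf is 300 mm.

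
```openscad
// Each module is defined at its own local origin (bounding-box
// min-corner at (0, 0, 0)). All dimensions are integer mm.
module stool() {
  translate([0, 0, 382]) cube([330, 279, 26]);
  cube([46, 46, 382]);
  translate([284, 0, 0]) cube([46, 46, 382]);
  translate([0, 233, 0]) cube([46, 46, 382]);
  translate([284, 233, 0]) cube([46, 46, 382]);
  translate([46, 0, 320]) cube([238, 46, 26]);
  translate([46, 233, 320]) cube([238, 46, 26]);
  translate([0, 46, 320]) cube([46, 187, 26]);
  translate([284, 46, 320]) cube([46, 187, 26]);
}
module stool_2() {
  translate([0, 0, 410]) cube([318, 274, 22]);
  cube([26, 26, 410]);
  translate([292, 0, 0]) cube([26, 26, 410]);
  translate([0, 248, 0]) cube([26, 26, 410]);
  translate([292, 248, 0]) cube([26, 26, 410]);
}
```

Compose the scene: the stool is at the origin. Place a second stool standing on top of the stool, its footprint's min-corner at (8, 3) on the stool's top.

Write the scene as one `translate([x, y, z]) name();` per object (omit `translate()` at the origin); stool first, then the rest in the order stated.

stool();
translate([8, 3, 408]) stool_2();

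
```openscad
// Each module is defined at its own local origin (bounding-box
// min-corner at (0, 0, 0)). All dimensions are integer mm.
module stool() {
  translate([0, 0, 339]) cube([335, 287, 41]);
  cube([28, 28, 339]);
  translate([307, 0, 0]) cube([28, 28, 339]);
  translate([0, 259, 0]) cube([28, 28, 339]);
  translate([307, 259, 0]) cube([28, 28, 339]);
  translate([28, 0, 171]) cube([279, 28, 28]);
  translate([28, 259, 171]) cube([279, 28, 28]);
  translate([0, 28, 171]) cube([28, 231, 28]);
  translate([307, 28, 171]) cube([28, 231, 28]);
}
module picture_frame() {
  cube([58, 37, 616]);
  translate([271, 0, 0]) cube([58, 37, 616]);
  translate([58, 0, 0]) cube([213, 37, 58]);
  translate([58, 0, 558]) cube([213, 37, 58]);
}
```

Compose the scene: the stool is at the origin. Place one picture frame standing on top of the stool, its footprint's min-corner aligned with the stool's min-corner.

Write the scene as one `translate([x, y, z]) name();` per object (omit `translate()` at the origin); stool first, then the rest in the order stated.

stool();
translate([0, 0, 380]) picture_frame();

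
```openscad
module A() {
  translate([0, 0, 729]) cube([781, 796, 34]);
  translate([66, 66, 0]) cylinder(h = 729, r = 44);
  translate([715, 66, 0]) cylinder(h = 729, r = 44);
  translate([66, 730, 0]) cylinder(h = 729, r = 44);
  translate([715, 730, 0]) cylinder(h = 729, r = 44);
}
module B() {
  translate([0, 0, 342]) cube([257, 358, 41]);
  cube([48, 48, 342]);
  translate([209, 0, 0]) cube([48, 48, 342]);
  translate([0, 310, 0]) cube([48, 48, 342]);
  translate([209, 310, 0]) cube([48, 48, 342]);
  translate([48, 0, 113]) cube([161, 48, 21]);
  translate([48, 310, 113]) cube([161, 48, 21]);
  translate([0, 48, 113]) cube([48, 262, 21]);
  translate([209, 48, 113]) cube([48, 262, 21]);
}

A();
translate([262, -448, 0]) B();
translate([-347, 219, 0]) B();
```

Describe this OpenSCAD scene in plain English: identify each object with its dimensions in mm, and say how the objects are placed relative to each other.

A is a table: top 781 mm (x) × 796 mm (y), 34 mm thick, upper face at z = 763 mm, on four round legs of 88 mm diameter, each leg's bounding box inset 22 mm from the nearest pair of top edges, running from z = 0 to the bottom of the top.

B is a four-legged stool. The seat is 257×358 mm, 41 mm thick, top at z = 383 mm. It stands on four square legs, each 48×48 mm in cross-section, from z = 0 to the seat underside, each flush with a corner of the seat. Four stretchers, 48 mm wide and 21 mm tall, connect adjacent legs with their undersides at z = 113 mm, each running between the inner faces of the legs it joins and aligned with the legs' outer faces on the other axis.

Two stools sit around the table at the −y, −x sides.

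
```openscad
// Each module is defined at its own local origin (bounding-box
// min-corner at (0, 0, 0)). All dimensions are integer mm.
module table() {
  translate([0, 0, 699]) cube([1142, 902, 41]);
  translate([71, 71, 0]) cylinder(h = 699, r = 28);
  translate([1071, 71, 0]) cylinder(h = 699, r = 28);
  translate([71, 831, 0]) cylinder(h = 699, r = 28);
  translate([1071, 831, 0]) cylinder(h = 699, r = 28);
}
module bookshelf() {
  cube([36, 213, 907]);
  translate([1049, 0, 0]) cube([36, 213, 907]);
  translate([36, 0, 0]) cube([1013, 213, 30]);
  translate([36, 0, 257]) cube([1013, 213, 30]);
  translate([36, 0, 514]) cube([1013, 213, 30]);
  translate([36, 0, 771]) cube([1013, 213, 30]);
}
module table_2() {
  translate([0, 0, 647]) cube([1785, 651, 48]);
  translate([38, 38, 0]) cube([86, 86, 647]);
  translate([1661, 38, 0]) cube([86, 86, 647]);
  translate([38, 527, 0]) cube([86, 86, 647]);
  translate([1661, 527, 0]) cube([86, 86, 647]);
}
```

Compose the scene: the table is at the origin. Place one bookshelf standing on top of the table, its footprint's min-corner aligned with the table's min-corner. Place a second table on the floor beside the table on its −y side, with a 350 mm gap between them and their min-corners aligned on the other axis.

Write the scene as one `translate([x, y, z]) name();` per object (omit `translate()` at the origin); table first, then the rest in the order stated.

table();
translate([0, 0, 740]) bookshelf();
translate([0, -1001, 0]) table_2();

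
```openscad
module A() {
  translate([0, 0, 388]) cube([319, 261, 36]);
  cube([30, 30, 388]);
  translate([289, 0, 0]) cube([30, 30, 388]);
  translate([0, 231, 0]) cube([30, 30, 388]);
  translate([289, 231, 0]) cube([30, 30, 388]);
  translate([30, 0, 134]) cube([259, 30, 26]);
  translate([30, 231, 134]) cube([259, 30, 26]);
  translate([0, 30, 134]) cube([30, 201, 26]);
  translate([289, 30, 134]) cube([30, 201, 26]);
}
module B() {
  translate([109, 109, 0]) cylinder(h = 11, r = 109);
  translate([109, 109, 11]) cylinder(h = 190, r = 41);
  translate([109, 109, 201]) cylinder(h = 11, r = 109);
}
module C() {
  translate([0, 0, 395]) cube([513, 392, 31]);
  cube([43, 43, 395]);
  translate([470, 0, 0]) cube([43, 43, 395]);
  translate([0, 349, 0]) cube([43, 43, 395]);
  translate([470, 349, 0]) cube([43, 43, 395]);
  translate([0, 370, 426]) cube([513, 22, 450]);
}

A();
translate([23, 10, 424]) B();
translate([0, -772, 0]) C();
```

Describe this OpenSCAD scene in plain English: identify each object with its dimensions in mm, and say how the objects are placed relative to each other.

A is a simple wooden stool: a rectangular seat 319 mm (x) by 261 mm (y), 36 mm thick, top face at z = 424 mm, on four square legs, each 30×30 mm in cross-section. The legs rest on z = 0, each flush with a corner of the seat. Four stretchers, 30 mm wide and 26 mm tall, connect adjacent legs with their undersides at z = 134 mm, each running between the inner faces of the legs it joins and aligned with the legs' outer faces on the other axis.

B is a spool: two coaxial disc flanges of radius 109 mm and thickness 11 mm, joined by a core cylinder of radius 41 mm and height 190 mm. The lower flange rests on z = 0 and the three cylinders share a vertical axis.

C is a chair. The seat is a 513×392×31 mm slab with its top at z = 426 mm, on four 43×43 mm corner legs (flush with the seat edges, standing on z = 0). A flat backrest 22 mm thick, 450 mm tall, spans the full seat width and rises from the seat top along its +y edge, rear face flush with the rear of the seat.

The spool is on top of the stool. The chair is on the floor beside the stool on its −y side.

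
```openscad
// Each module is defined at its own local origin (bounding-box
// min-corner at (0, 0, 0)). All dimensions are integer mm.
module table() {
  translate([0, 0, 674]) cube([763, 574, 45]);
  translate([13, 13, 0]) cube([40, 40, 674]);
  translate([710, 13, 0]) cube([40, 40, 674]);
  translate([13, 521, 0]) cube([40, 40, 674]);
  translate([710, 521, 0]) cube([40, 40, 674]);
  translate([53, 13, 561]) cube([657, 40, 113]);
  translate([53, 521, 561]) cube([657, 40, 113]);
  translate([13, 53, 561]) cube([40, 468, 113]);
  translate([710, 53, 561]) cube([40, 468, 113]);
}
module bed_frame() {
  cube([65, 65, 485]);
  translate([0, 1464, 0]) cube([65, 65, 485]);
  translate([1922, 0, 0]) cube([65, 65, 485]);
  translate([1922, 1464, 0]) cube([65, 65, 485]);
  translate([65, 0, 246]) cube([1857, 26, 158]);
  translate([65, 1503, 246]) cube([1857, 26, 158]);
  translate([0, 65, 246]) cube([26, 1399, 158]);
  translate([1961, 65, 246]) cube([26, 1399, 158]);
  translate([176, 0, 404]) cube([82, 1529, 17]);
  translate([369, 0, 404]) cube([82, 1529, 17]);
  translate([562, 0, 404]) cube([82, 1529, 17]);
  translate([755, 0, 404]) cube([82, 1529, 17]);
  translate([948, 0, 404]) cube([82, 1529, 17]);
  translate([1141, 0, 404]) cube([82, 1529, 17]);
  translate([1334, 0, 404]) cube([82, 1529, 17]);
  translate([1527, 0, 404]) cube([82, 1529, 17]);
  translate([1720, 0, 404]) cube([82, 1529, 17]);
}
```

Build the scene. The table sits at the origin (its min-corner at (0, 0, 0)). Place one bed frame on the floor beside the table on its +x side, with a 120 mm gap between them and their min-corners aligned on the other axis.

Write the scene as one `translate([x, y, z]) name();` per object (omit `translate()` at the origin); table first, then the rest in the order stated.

table();
translate([883, 0, 0]) bed_frame();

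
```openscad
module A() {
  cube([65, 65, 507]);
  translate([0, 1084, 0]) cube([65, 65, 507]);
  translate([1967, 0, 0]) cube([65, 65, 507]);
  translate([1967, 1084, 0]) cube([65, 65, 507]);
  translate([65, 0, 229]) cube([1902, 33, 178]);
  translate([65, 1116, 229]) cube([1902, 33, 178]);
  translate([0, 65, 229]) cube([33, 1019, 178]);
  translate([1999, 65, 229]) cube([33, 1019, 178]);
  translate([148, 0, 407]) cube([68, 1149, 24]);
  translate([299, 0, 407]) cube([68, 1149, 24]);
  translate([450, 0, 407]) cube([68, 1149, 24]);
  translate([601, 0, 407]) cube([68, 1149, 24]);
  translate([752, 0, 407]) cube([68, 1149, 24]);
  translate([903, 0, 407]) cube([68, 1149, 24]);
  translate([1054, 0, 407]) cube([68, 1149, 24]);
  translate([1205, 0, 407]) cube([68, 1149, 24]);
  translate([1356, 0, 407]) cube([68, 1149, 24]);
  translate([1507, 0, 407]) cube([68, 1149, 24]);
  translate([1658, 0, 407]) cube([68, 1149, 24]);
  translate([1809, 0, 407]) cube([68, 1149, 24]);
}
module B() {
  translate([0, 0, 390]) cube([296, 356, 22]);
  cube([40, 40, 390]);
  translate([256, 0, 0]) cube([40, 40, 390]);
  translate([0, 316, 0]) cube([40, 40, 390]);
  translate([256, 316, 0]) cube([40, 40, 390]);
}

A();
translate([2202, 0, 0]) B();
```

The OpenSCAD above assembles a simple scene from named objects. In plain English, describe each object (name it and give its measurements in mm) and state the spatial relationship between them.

A is a bed frame 2032 mm long (x) by 1149 mm wide (y). Four 65×65 mm corner posts, 507 mm tall, at the corners of the footprint. Four rails of 33 mm thickness and 178 mm height run between adjacent posts with their undersides at z = 229 mm, their outer faces flush with the outside of the frame (the two x-running rails run between the posts' inner faces; the two y-running rails run between the posts' inner faces). 12 slats, each 68 mm wide (x) and 24 mm thick, lie across the top of the two x-running rails, running the full 1149 mm width of the frame in y; the slats are evenly spaced along x between the inner faces of the end posts with equal gaps (rounded down to the nearest mm) at the −x end and between each pair — any rounding remainder accumulates at the +x end.

B is a four-legged stool. The seat is a 296×356×22 mm slab whose top surface is at z = 412 mm; four square legs, each 40×40 mm in cross-section, run from the floor (z = 0) to the underside of the seat, each flush with a corner of the seat.

The stool is on the floor beside the bed frame on its +x side.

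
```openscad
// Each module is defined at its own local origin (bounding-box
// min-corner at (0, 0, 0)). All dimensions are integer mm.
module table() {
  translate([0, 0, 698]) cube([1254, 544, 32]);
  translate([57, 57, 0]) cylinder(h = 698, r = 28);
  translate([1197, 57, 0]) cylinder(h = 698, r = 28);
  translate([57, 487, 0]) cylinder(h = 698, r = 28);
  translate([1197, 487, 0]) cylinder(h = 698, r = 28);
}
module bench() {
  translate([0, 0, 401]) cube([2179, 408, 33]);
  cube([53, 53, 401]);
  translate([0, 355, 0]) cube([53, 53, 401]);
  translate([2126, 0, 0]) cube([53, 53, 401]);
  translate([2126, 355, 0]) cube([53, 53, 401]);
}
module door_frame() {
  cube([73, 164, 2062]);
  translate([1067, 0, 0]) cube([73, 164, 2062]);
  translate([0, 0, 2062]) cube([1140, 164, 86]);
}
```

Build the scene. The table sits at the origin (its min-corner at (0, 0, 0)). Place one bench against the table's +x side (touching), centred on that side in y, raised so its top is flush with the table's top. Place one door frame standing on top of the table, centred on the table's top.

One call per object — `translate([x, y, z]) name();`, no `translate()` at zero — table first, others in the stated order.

table();
translate([1254, 68, 296]) bench();
translate([57, 190, 730]) door_frame();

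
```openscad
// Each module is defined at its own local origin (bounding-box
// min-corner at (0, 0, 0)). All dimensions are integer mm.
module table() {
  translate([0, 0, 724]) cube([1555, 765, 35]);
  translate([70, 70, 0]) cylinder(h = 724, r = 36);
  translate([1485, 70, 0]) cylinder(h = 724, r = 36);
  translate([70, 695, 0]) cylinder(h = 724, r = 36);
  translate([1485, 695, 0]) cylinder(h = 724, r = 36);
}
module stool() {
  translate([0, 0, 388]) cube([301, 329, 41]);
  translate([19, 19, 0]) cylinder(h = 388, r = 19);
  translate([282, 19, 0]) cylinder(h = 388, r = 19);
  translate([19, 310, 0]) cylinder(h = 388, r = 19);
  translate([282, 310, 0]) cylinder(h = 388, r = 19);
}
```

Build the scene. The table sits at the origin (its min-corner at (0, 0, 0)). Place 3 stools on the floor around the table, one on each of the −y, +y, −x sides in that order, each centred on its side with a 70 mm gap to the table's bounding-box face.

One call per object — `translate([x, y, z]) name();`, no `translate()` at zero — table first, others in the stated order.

table();
translate([627, -399, 0]) stool();
translate([627, 835, 0]) stool();
translate([-371, 218, 0]) stool();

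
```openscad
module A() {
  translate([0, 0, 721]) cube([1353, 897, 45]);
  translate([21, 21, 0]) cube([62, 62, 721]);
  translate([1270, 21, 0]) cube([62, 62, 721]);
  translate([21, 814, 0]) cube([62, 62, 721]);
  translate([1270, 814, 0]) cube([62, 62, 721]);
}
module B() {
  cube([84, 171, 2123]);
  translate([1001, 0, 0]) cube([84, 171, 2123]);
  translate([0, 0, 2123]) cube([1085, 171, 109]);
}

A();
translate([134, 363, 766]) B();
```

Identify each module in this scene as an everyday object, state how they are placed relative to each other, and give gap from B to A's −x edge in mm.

A is a table. B is a door frame. The door frame is on top of the table, centred. The gap from the door frame to the table's −x edge is 134 mm.

The door frame's min-x is at 134; the table's min-x is 0; gap = 134 mm.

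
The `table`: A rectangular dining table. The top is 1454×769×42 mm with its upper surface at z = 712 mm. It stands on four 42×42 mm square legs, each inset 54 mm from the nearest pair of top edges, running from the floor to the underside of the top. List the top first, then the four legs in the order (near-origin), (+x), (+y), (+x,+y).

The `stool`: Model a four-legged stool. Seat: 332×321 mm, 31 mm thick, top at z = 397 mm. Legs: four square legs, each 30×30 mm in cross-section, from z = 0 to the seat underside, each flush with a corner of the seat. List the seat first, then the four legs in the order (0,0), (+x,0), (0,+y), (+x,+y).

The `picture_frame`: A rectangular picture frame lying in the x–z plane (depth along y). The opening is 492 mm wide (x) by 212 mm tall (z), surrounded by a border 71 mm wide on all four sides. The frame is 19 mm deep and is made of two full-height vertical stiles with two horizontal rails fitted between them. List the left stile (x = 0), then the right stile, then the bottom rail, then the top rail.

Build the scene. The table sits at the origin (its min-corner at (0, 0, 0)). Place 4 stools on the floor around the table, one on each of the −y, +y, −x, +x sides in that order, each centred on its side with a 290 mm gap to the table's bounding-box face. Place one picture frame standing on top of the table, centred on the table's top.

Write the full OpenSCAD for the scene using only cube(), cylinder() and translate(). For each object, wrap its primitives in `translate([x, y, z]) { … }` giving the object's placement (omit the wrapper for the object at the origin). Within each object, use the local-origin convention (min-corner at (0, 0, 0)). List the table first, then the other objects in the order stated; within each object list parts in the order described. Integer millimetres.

translate([0, 0, 670]) cube([1454, 769, 42]);
translate([54, 54, 0]) cube([42, 42, 670]);
translate([1358, 54, 0]) cube([42, 42, 670]);
translate([54, 673, 0]) cube([42, 42, 670]);
translate([1358, 673, 0]) cube([42, 42, 670]);
translate([561, -611, 0]) {
  translate([0, 0, 366]) cube([332, 321, 31]);
  cube([30, 30, 366]);
  translate([302, 0, 0]) cube([30, 30, 366]);
  translate([0, 291, 0]) cube([30, 30, 366]);
  translate([302, 291, 0]) cube([30, 30, 366]);
}
translate([561, 1059, 0]) {
  translate([0, 0, 366]) cube([332, 321, 31]);
  cube([30, 30, 366]);
  translate([302, 0, 0]) cube([30, 30, 366]);
  translate([0, 291, 0]) cube([30, 30, 366]);
  translate([302, 291, 0]) cube([30, 30, 366]);
}
translate([-622, 224, 0]) {
  translate([0, 0, 366]) cube([332, 321, 31]);
  cube([30, 30, 366]);
  translate([302, 0, 0]) cube([30, 30, 366]);
  translate([0, 291, 0]) cube([30, 30, 366]);
  translate([302, 291, 0]) cube([30, 30, 366]);
}
translate([1744, 224, 0]) {
  translate([0, 0, 366]) cube([332, 321, 31]);
  cube([30, 30, 366]);
  translate([302, 0, 0]) cube([30, 30, 366]);
  translate([0, 291, 0]) cube([30, 30, 366]);
  translate([302, 291, 0]) cube([30, 30, 366]);
}
translate([410, 375, 712]) {
  cube([71, 19, 354]);
  translate([563, 0, 0]) cube([71, 19, 354]);
  translate([71, 0, 0]) cube([492, 19, 71]);
  translate([71, 0, 283]) cube([492, 19, 71]);
}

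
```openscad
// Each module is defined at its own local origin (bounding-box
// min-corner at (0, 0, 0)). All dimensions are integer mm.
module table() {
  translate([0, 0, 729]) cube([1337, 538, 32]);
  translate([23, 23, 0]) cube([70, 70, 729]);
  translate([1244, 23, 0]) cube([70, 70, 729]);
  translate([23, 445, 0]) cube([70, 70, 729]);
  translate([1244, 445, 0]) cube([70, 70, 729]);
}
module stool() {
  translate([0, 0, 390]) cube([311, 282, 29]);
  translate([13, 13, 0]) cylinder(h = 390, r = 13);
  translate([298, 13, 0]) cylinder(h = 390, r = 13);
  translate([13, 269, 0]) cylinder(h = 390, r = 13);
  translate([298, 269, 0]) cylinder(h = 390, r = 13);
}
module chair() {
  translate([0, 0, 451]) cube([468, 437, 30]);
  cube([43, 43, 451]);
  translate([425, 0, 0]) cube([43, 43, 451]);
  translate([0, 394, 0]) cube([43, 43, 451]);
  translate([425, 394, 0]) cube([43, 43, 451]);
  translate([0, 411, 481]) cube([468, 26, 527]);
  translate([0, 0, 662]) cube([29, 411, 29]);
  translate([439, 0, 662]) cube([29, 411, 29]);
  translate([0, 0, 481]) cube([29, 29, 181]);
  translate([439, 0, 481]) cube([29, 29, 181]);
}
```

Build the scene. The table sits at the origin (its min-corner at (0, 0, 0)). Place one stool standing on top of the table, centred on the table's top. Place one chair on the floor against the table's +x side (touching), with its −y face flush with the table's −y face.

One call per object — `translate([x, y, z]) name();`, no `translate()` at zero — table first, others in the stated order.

table();
translate([513, 128, 761]) stool();
translate([1337, 0, 0]) chair();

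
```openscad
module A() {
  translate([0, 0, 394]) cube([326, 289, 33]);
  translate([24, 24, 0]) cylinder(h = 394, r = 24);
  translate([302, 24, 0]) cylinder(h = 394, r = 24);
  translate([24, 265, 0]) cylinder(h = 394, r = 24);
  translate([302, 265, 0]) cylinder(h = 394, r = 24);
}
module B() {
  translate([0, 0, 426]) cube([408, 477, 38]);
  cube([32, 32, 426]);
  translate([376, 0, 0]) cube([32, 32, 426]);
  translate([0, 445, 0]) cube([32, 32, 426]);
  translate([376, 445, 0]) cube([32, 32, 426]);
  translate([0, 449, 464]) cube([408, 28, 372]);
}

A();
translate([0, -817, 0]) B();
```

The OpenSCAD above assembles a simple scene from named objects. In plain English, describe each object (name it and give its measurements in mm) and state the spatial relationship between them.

A is a four-legged stool. The seat is 326×289 mm, 33 mm thick, top at z = 427 mm. It stands on four round legs, each 48 mm in diameter, from z = 0 to the seat underside, each leg's axis is inset half a diameter from the nearest pair of seat edges (so the leg's bounding box is flush with the corner).

B is a chair: 408×477 mm seat, 38 mm thick, top at z = 464 mm, on four 32 mm square corner legs flush with the seat edges. A 28 mm thick backrest slab spans the full seat width, extending 372 mm above the seat top, its back face flush with the seat's +y edge.

The chair is on the floor beside the stool on its −y side.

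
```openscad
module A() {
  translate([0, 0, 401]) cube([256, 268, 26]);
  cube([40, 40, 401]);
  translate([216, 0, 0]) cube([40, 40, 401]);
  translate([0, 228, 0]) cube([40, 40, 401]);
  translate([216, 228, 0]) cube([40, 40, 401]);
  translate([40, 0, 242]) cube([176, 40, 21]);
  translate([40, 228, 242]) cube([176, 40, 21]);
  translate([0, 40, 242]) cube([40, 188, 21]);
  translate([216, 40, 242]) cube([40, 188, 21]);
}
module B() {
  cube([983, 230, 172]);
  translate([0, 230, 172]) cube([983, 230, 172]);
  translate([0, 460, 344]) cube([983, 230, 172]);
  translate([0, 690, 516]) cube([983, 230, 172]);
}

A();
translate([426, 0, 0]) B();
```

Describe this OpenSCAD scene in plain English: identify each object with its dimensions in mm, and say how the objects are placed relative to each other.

A is a four-legged stool. The seat is a 256×268×26 mm slab whose top surface is at z = 427 mm; four square legs, each 40×40 mm in cross-section, run from the floor (z = 0) to the underside of the seat, each flush with a corner of the seat. Four stretchers, 40 mm wide and 21 mm tall, connect adjacent legs with their undersides at z = 242 mm, each running between the inner faces of the legs it joins and aligned with the legs' outer faces on the other axis.

B is a straight staircase of 4 solid steps. Each step is 983 mm wide (x), 230 mm deep (y, the going) and 172 mm tall (the rise). The first step rests on the floor; each subsequent step sits one going further in +y and one rise higher in +z, directly behind and above the previous step with no overlap.

The staircase is on the floor beside the stool on its +x side.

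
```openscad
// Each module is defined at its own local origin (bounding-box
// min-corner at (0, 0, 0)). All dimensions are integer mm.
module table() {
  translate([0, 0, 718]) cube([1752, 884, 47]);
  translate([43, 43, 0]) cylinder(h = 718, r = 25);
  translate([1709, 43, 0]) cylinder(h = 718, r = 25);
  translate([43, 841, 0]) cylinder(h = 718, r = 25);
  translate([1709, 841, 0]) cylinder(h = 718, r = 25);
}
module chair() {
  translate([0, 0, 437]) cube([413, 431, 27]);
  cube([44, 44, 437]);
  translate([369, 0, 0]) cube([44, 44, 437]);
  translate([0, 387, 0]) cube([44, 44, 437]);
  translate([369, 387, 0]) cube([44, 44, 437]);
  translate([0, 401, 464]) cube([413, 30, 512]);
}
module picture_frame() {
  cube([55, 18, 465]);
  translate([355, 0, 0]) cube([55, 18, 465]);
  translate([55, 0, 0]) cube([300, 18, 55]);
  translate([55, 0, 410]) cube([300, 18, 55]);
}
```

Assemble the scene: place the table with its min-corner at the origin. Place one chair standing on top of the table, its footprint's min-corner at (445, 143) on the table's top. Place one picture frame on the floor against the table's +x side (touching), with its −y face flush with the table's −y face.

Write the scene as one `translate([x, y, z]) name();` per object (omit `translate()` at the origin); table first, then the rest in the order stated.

table();
translate([445, 143, 765]) chair();
translate([1752, 0, 0]) picture_frame();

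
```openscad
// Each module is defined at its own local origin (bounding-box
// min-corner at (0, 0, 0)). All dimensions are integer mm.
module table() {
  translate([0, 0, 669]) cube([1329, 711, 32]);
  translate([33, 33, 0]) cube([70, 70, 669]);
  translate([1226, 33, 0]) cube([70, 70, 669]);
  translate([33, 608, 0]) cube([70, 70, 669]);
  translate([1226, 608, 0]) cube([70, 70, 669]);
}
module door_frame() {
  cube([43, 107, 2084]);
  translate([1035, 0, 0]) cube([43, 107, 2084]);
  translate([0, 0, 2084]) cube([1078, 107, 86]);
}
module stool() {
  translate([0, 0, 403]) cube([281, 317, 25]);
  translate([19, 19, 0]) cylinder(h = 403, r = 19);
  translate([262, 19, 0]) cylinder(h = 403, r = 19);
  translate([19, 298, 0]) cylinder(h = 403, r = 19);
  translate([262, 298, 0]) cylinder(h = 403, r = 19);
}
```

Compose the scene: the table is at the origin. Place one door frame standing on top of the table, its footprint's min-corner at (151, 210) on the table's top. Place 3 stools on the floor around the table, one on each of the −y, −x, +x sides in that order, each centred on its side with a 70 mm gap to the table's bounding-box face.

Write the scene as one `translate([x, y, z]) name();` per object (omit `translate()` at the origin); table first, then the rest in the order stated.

table();
translate([151, 210, 701]) door_frame();
translate([524, -387, 0]) stool();
translate([-351, 197, 0]) stool();
translate([1399, 197, 0]) stool();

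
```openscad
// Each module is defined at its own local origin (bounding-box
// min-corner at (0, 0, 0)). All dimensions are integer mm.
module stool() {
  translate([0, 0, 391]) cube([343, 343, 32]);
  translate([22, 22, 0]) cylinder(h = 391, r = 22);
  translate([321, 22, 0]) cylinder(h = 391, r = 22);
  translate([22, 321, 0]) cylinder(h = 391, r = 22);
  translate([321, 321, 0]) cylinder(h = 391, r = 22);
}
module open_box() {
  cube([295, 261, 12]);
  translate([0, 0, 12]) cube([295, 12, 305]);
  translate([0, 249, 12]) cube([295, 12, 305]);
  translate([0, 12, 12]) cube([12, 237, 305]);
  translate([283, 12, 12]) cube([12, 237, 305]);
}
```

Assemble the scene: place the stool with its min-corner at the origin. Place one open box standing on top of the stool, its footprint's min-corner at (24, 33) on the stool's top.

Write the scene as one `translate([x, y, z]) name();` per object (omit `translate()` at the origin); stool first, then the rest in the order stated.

stool();
translate([24, 33, 423]) open_box();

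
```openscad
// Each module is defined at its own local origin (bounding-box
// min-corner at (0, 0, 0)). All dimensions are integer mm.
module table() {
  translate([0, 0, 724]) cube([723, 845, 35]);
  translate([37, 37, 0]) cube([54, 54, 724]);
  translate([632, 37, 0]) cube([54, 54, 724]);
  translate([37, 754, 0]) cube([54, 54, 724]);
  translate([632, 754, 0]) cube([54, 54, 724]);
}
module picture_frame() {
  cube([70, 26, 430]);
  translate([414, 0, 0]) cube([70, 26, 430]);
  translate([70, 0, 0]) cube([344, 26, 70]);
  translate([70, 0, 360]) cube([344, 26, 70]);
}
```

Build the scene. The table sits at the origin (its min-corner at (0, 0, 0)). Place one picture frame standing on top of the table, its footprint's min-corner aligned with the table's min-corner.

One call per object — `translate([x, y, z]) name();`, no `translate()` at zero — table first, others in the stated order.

table();
translate([0, 0, 759]) picture_frame();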